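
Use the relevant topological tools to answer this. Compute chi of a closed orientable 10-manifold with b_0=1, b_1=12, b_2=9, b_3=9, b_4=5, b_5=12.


By Poincare duality b_k = b_{10-k}, so full Betti numbers: b_0=1, b_1=12, b_2=9, b_3=9, b_4=5, b_5=12, b_6=5, b_7=9, b_8=9, b_9=12, b_10=1.
chi = sum (-1)^k b_k = -24

-24


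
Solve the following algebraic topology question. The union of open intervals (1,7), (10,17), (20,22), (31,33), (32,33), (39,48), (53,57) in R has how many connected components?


Sort and merge overlapping open intervals.
Merged: (1,7), (10,17), (20,22), (31,33), (39,48), (53,57).
Number of components = 6

6


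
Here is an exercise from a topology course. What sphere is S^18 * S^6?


Join of spheres: S^m * S^n = S^{m+n+1}.
dim = 18 + 6 + 1 = 25

25


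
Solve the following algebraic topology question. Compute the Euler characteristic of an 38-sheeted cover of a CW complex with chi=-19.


For a finite covering: chi(E) = (number of sheets) * chi(B).
chi(E) = 38 * (-19) = -722

-722


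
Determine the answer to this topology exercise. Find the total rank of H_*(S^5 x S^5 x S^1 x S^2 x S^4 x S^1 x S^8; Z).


Total Betti number is multiplicative under products.
Each S^d (d>=1) has total Betti number 2.
There are 7 sphere factors.
Total = 2^7 = 128

128


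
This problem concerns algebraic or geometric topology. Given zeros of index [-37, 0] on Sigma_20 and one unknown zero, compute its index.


Poincare-Hopf: sum of indices = chi(M).
chi(Sigma_20) = 2 - 2*20 = -38.
Sum of known indices = -37.
x = chi - (sum known) = -38 - (-37) = -1

-1


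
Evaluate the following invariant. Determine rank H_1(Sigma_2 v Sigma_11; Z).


For a wedge: H_1(A v B) = H_1(A) + H_1(B).
b_1(Sigma_2) = 4, b_1(Sigma_11) = 22.
b_1 = 4 + 22 = 26

26


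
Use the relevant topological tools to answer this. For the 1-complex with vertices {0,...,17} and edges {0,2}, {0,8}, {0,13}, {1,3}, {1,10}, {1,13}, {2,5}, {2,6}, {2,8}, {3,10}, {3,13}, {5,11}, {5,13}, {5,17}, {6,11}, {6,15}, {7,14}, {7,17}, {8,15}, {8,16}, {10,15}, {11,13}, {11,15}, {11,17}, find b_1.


b_1 = E - V + (number of components).
E = 24, V = 18, components = 4.
b_1 = 24 - 18 + 4 = 10

10


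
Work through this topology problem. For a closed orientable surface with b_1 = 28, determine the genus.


For a closed orientable surface: b_1 = 2g.
28 = 2g
g = 28 / 2 = 14

14


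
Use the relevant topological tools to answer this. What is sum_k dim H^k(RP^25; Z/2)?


H^k(RP^25; Z/2) = Z/2 for each 0 <= k <= 25.
Total dimension = 25 + 1 = 26

26


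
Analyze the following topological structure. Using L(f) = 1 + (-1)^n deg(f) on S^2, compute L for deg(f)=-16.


On S^2: L(f) = tr(f_0*) + (-1)^2 tr(f_2*) = 1 + (-1)^2 * deg(f).
L(f) = 1 + (-1)^2 * -16 = 1 + -16 = -15

-15


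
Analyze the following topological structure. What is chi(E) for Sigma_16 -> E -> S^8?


chi(S^8) = 2 (n even), chi(Sigma_16) = 2 - 2*16 = -30.
chi(E) = 2 * (-30) = -60

-60


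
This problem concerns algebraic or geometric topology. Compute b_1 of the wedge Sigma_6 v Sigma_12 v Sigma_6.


For a wedge X v Y: reduced H_k(X v Y) = H_k(X) + H_k(Y).
Each Sigma_g contributes b_1 = 2g.
b_1 = 12 + 24 + 12 = 48

48


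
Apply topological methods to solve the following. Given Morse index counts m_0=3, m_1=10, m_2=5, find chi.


Morse theory: chi(M) = sum_k (-1)^k m_k where m_k = #(index-k critical points).
= (3) + (-10) + (5) = -2

-2


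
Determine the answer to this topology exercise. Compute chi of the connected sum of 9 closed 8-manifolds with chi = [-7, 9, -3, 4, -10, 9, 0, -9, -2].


For n-manifolds: chi(A#B) = chi(A) + chi(B) - chi(S^8).
chi(S^8) = 1 + (-1)^8 = 2.
chi(#) = (sum chi_i) - (9-1)*chi(S^8) = -9 - 8*2 = -25

-25


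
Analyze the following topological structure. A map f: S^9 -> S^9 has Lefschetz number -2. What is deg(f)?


L(f) = 1 + (-1)^9 deg(f) on S^9.
-2 = 1 + (-1)^9 * deg(f)
(-1)^9 * deg(f) = -3
deg(f) = 3

3


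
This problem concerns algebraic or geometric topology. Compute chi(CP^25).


CP^25 has one cell in each even dimension 0, 2, ..., 2*25 (25+1 cells total).
All cells are even-dimensional, so chi = number of cells.
chi = 25 + 1 = 26

26


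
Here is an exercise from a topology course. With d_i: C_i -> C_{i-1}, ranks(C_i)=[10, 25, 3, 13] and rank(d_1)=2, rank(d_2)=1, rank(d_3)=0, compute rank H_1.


rank H_k = rank(ker d_k) - rank(im d_{k+1}).
rank(ker d_1) = rank(C_1) - rank(d_1) = 25 - 2 = 23.
rank(im d_{1+1}) = 1.
rank H_1 = 23 - 1 = 22

22


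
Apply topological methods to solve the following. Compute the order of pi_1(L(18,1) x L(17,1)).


pi_1(X x Y) = pi_1(X) x pi_1(Y).
pi_1(L(18,1)) = Z/18, pi_1(L(17,1)) = Z/17.
|Z/18 x Z/17| = 18 * 17 = 306

306


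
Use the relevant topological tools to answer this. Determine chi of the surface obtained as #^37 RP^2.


For a non-orientable closed surface with k crosscaps: chi = 2 - k.
Here k = 37.
chi = 2 - 37 = -35

-35


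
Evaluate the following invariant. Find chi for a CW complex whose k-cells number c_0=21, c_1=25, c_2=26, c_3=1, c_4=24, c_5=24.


chi = sum_k (-1)^k c_k.
= (-1)^0*21 + (-1)^1*25 + (-1)^2*26 + (-1)^3*1 + (-1)^4*24 + (-1)^5*24
= (21) + (-25) + (26) + (-1) + (24) + (-24)
= 21

21


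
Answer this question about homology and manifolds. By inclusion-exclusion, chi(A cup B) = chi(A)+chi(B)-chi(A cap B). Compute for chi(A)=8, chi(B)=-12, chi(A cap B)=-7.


chi(A cup B) = chi(A) + chi(B) - chi(A cap B)
= 8 + (-12) - (-7)
= 3

3


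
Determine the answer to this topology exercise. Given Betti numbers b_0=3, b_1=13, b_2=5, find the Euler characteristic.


chi = sum_k (-1)^k b_k.
= (3) + (-13) + (5)
= -5

-5


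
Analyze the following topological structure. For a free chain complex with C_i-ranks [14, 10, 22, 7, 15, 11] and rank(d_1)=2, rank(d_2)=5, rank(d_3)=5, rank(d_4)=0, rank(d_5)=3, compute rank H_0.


rank H_k = rank(ker d_k) - rank(im d_{k+1}).
rank(ker d_0) = rank(C_0) - rank(d_0) = 14 - 0 = 14.
rank(im d_{0+1}) = 2.
rank H_0 = 14 - 2 = 12

12


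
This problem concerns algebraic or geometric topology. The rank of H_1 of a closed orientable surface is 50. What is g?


For a closed orientable surface: b_1 = 2g.
50 = 2g
g = 50 / 2 = 25

25


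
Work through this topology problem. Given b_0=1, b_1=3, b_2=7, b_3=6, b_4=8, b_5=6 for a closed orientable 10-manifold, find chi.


By Poincare duality b_k = b_{10-k}, so full Betti numbers: b_0=1, b_1=3, b_2=7, b_3=6, b_4=8, b_5=6, b_6=8, b_7=6, b_8=7, b_9=3, b_10=1.
chi = sum (-1)^k b_k = 8

8


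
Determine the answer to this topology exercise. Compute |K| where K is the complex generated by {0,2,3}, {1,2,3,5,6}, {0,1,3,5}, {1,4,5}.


Each maximal simplex on m vertices has 2^m - 1 nonempty faces.
Take the union (dedupe shared faces).
Total distinct faces = 45

45


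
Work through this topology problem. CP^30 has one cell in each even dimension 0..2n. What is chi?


CP^30 has one cell in each even dimension 0, 2, ..., 2*30 (30+1 cells total).
All cells are even-dimensional, so chi = number of cells.
chi = 30 + 1 = 31

31


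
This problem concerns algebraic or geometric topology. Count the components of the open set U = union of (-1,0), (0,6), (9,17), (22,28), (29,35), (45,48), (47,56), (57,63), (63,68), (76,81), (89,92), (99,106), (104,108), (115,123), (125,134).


Sort and merge overlapping open intervals.
Merged: (-1,0), (0,6), (9,17), (22,28), (29,35), (45,56), (57,63), (63,68), (76,81), (89,92), (99,108), (115,123), (125,134).
Number of components = 13

13


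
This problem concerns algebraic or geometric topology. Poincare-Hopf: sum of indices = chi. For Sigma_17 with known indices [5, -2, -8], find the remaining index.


Poincare-Hopf: sum of indices = chi(M).
chi(Sigma_17) = 2 - 2*17 = -32.
Sum of known indices = -5.
x = chi - (sum known) = -32 - (-5) = -27

-27


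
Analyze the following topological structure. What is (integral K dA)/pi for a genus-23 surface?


Gauss-Bonnet: integral K dA = 2*pi*chi(M).
chi(Sigma_23) = 2 - 2*23 = -44.
(integral K dA)/pi = 2*chi = 2*(-44) = -88

-88


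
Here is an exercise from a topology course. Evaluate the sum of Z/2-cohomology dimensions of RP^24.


H^k(RP^24; Z/2) = Z/2 for each 0 <= k <= 24.
Total dimension = 24 + 1 = 25

25


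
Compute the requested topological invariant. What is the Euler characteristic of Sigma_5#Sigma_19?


chi(Sigma_5) = 2 - 2*5 = -8
chi(Sigma_19) = 2 - 2*19 = -36
For surfaces: chi(A#B) = chi(A) + chi(B) - 2.
chi = -8 + -36 - 2 = -46

-46


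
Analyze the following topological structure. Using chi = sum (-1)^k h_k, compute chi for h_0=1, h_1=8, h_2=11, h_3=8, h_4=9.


Handles of index k contribute (-1)^k to chi (same as CW cells).
chi = (1) + (-8) + (11) + (-8) + (9) = 5

5


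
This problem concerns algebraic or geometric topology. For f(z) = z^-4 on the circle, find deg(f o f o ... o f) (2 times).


deg(f) = -4. Degree is multiplicative: deg(f^2) = (deg f)^2.
deg(f^2) = (-4)^2 = 16

16


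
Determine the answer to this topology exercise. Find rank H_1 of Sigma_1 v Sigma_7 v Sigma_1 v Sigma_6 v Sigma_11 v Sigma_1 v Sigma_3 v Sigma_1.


For a wedge X v Y: reduced H_k(X v Y) = H_k(X) + H_k(Y).
Each Sigma_g contributes b_1 = 2g.
b_1 = 2 + 14 + 2 + 12 + 22 + 2 + 6 + 2 = 62

62


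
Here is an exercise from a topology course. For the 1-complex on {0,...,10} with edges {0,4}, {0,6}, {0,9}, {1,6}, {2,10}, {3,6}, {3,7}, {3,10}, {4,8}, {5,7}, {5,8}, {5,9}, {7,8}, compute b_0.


Run DFS/union-find over 11 vertices.
V = 11, E = 13.
Number of components = 1

1


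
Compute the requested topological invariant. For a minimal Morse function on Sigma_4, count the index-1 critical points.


A perfect Morse function has m_k = b_k.
For Sigma_4: b_0=1, b_1=2g=8, b_2=1.
Saddles m_1 = 2g = 8

8


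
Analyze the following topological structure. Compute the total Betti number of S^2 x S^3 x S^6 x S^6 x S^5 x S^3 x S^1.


Total Betti number is multiplicative under products.
Each S^d (d>=1) has total Betti number 2.
There are 7 sphere factors.
Total = 2^7 = 128

128


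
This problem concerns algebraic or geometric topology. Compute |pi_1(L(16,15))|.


pi_1(L(p,q)) = Z/pZ for any q coprime to p.
|pi_1(L(16,15))| = 16

16


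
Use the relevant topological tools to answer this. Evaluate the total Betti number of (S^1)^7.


b_k(T^7) = C(7,k), so the sum over k is sum_k C(7,k) = 2^7.
Total = 2^7 = 128

128


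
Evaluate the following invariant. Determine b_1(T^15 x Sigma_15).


pi_1(A x B) = pi_1(A) x pi_1(B); rank of abelianization = b_1.
b_1(T^15) = 15, b_1(Sigma_15) = 2*15 = 30.
b_1(product) = 15 + 30 = 45

45


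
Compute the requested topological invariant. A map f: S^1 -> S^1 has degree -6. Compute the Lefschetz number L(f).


On S^1: L(f) = tr(f_0*) + (-1)^1 tr(f_1*) = 1 + (-1)^1 * deg(f).
L(f) = 1 + (-1)^1 * -6 = 1 + 6 = 7

7


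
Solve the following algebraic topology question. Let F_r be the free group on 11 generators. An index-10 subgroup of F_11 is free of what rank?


Nielsen-Schreier: an index-n subgroup of F_r is free of rank 1 + n(r-1).
Equivalently: chi(cover) = n*chi(base); chi(vee_r S^1) = 1 - 11 = -10.
chi(E) = 10*(-10) = -100; rank = 1 - chi(E) = 1 - (-100) = 101.
rank = 1 + 10*(11-1) = 1 + 100 = 101

101


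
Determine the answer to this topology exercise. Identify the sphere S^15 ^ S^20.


S^m ^ S^n = S^{m+n}.
k = 15 + 20 = 35

35


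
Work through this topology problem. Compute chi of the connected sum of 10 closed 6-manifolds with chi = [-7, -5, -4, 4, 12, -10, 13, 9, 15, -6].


For n-manifolds: chi(A#B) = chi(A) + chi(B) - chi(S^6).
chi(S^6) = 1 + (-1)^6 = 2.
chi(#) = (sum chi_i) - (10-1)*chi(S^6) = 21 - 9*2 = 3

3


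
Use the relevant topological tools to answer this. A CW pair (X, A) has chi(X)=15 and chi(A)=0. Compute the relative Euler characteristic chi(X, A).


Relative Euler characteristic: chi(X, A) = chi(X) - chi(A).
= 15 - (0) = 15

15


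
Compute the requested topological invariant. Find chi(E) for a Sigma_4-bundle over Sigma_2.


For a fiber bundle F -> E -> B (with CW structure): chi(E) = chi(B) * chi(F).
chi(Sigma_2) = -2, chi(Sigma_4) = -6.
chi(E) = (-2) * (-6) = 12

12


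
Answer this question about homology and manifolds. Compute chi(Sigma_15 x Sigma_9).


chi(Sigma_15) = 2 - 2*15 = -28
chi(Sigma_9) = 2 - 2*9 = -16
chi(product) = (-28) * (-16) = 448

448


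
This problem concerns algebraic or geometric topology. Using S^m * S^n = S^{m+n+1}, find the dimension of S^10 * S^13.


Join of spheres: S^m * S^n = S^{m+n+1}.
dim = 10 + 13 + 1 = 24

24


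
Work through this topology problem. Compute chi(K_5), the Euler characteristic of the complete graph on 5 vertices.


K_5: V = 5, E = C(5,2) = 10.
chi = V - E = 5 - 10 = -5

-5


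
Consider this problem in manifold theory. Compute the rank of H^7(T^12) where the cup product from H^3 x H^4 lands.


Cup product: H^p x H^q -> H^{p+q}; here p+q = 3+4 = 7.
rank H^k(T^n) = C(n,k).
C(12,7) = 792

792


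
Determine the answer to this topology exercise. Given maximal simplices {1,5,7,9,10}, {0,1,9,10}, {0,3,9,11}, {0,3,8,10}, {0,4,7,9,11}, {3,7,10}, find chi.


Enumerate all faces; f-vector: f_0=10, f_1=29, f_2=31, f_3=13, f_4=2.
chi = sum (-1)^k f_k = 1

1


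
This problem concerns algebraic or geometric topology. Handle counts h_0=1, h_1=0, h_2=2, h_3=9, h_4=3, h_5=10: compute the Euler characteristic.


Handles of index k contribute (-1)^k to chi (same as CW cells).
chi = (1) + (0) + (2) + (-9) + (3) + (-10) = -13

-13


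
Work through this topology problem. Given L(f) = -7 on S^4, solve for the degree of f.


L(f) = 1 + (-1)^4 deg(f) on S^4.
-7 = 1 + (-1)^4 * deg(f)
(-1)^4 * deg(f) = -8
deg(f) = -8

-8


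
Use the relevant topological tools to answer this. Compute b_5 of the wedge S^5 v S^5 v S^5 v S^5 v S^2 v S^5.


For a wedge of spheres, H_k (k>0) is free on one generator per sphere of dimension k.
Spheres of dimension 5: count = 5.
b_5 = 5

5


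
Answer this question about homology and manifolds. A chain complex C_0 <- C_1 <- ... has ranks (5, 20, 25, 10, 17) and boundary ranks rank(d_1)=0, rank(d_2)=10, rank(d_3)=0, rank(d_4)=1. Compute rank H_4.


rank H_k = rank(ker d_k) - rank(im d_{k+1}).
rank(ker d_4) = rank(C_4) - rank(d_4) = 17 - 1 = 16.
rank(im d_{4+1}) = 0.
rank H_4 = 16 - 0 = 16

16


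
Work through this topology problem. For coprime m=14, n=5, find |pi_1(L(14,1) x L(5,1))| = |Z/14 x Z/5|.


pi_1(X x Y) = pi_1(X) x pi_1(Y).
pi_1(L(14,1)) = Z/14, pi_1(L(5,1)) = Z/5.
|Z/14 x Z/5| = 14 * 5 = 70

70


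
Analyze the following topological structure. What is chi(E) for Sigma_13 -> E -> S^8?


chi(S^8) = 2 (n even), chi(Sigma_13) = 2 - 2*13 = -24.
chi(E) = 2 * (-24) = -48

-48


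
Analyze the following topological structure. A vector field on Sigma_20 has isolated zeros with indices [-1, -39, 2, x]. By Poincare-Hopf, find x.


Poincare-Hopf: sum of indices = chi(M).
chi(Sigma_20) = 2 - 2*20 = -38.
Sum of known indices = -38.
x = chi - (sum known) = -38 - (-38) = 0

0


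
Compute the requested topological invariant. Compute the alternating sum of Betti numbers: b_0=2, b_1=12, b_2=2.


chi = sum_k (-1)^k b_k.
= (2) + (-12) + (2)
= -8

-8


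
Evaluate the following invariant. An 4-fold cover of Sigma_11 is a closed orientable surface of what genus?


For an n-sheeted cover: chi(E) = n * chi(B).
chi(Sigma_11) = 2 - 2*11 = -20.
chi(E) = 4 * (-20) = -80.
genus(E) = (2 - chi(E))/2 = (2 - (-80))/2 = 82/2 = 41

41


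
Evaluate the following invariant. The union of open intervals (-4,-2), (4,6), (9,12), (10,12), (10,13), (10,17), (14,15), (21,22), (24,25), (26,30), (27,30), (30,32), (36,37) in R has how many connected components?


Sort and merge overlapping open intervals.
Merged: (-4,-2), (4,6), (9,17), (21,22), (24,25), (26,30), (30,32), (36,37).
Number of components = 8

8


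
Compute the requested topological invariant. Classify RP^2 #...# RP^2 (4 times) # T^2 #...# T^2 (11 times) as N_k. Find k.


Since a >= 1, the sum is non-orientable; each T^2 can be replaced by RP^2 # RP^2 (since T^2#RP^2 = 3RP^2).
Total crosscaps k = 4 + 2*11 = 26.
Check via chi: chi = 4*1 + 11*0 - (4+11-1)*2 = -24 = 2 - k = -24. Consistent.

26


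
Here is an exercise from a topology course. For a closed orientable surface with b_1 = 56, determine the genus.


For a closed orientable surface: b_1 = 2g.
56 = 2g
g = 56 / 2 = 28

28


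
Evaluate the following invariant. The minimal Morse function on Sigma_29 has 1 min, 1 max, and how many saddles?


A perfect Morse function has m_k = b_k.
For Sigma_29: b_0=1, b_1=2g=58, b_2=1.
Saddles m_1 = 2g = 58

58


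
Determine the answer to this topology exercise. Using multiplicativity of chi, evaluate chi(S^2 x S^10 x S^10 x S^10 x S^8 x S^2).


chi is multiplicative: chi(X x Y) = chi(X) chi(Y).
Each even-dim sphere has chi = 2. There are 6 factors.
chi = 2^6 = 64

64


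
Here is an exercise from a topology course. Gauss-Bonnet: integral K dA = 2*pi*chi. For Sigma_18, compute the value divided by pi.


Gauss-Bonnet: integral K dA = 2*pi*chi(M).
chi(Sigma_18) = 2 - 2*18 = -34.
(integral K dA)/pi = 2*chi = 2*(-34) = -68

-68


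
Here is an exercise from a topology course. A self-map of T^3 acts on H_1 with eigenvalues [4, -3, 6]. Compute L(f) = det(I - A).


For a torus self-map: L(f) = det(I - A) where A acts on H_1.
L(f) = (1-4) * (1--3) * (1-6) = -3 * 4 * -5 = 60

60


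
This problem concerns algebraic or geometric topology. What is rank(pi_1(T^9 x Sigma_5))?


pi_1(A x B) = pi_1(A) x pi_1(B); rank of abelianization = b_1.
b_1(T^9) = 9, b_1(Sigma_5) = 2*5 = 10.
b_1(product) = 9 + 10 = 19

19


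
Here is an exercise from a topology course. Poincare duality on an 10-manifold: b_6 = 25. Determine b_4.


Poincare duality for closed orientable n-manifolds: b_k = b_{n-k}.
Here n = 10, so b_4 = b_6 = 25

25


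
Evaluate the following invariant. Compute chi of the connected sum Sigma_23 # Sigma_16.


chi(Sigma_23) = 2 - 2*23 = -44
chi(Sigma_16) = 2 - 2*16 = -30
For surfaces: chi(A#B) = chi(A) + chi(B) - 2.
chi = -44 + -30 - 2 = -76

-76


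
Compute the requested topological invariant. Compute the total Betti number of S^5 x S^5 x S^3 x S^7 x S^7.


Total Betti number is multiplicative under products.
Each S^d (d>=1) has total Betti number 2.
There are 5 sphere factors.
Total = 2^5 = 32

32


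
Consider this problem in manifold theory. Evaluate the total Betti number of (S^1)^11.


b_k(T^11) = C(11,k), so the sum over k is sum_k C(11,k) = 2^11.
Total = 2^11 = 2048

2048


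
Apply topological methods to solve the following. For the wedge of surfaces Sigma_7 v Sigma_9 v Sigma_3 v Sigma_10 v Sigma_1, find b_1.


For a wedge X v Y: reduced H_k(X v Y) = H_k(X) + H_k(Y).
Each Sigma_g contributes b_1 = 2g.
b_1 = 14 + 18 + 6 + 20 + 2 = 60

60


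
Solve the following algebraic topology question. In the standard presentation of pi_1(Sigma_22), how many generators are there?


Standard presentation: pi_1(Sigma_g) = <a_1,b_1,...,a_g,b_g | [a_1,b_1]...[a_g,b_g] = 1>.
Number of generators = 2g = 2*22 = 44

44


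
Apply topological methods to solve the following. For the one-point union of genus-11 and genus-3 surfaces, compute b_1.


For a wedge: H_1(A v B) = H_1(A) + H_1(B).
b_1(Sigma_11) = 22, b_1(Sigma_3) = 6.
b_1 = 22 + 6 = 28

28


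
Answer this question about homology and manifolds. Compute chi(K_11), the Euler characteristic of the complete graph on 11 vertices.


K_11: V = 11, E = C(11,2) = 55.
chi = V - E = 11 - 55 = -44

-44


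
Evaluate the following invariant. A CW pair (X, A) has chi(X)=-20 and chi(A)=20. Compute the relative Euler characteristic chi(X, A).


Relative Euler characteristic: chi(X, A) = chi(X) - chi(A).
= -20 - (20) = -40

-40


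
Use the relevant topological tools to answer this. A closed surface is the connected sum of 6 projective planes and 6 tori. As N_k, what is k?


Since a >= 1, the sum is non-orientable; each T^2 can be replaced by RP^2 # RP^2 (since T^2#RP^2 = 3RP^2).
Total crosscaps k = 6 + 2*6 = 18.
Check via chi: chi = 6*1 + 6*0 - (6+6-1)*2 = -16 = 2 - k = -16. Consistent.

18


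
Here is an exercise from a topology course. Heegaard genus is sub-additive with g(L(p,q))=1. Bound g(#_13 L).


Heegaard genus satisfies g(A#B) <= g(A) + g(B).
Each lens space has g = 1.
Upper bound: 13 * 1 = 13

13


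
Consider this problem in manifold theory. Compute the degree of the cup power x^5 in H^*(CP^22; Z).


|x| = 2 in H^*(CP^n).
|x^5| = 5 * |x| = 5 * 2 = 10

10


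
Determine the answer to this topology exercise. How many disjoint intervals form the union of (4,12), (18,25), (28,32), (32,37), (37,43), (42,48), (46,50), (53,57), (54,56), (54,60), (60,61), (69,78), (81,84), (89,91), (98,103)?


Sort and merge overlapping open intervals.
Merged: (4,12), (18,25), (28,32), (32,37), (37,50), (53,60), (60,61), (69,78), (81,84), (89,91), (98,103).
Number of components = 11

11


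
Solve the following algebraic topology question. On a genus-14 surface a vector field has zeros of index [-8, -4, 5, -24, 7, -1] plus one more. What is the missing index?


Poincare-Hopf: sum of indices = chi(M).
chi(Sigma_14) = 2 - 2*14 = -26.
Sum of known indices = -25.
x = chi - (sum known) = -26 - (-25) = -1

-1


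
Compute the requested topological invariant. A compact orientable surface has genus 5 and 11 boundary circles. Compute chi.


For a compact orientable surface with genus g and b boundary components: chi = 2 - 2g - b.
chi = 2 - 2*5 - 11 = 2 - 10 - 11 = -19

-19


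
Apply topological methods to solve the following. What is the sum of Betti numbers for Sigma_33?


For Sigma_33: b_0 = 1, b_1 = 2g = 66, b_2 = 1.
Total = 1 + 66 + 1 = 68

68


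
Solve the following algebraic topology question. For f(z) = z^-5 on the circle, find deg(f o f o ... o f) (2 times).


deg(f) = -5. Degree is multiplicative: deg(f^2) = (deg f)^2.
deg(f^2) = (-5)^2 = 25

25


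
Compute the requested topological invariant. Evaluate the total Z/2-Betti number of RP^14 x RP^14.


dim H^*(RP^n; Z/2) = n+1 (one Z/2 in each degree 0..n).
Total Betti number is multiplicative.
Total = (14+1) * (14+1) = 15 * 15 = 225

225


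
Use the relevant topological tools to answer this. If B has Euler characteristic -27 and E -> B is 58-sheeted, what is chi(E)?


For a finite covering: chi(E) = (number of sheets) * chi(B).
chi(E) = 58 * (-27) = -1566

-1566


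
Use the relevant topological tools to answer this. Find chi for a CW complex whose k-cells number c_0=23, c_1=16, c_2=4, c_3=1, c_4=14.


chi = sum_k (-1)^k c_k.
= (-1)^0*23 + (-1)^1*16 + (-1)^2*4 + (-1)^3*1 + (-1)^4*14
= (23) + (-16) + (4) + (-1) + (14)
= 24

24


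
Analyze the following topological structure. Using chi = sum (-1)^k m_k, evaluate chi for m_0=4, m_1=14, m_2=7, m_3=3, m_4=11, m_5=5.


Morse theory: chi(M) = sum_k (-1)^k m_k where m_k = #(index-k critical points).
= (4) + (-14) + (7) + (-3) + (11) + (-5) = 0

0


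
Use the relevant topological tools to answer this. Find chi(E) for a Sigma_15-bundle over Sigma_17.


For a fiber bundle F -> E -> B (with CW structure): chi(E) = chi(B) * chi(F).
chi(Sigma_17) = -32, chi(Sigma_15) = -28.
chi(E) = (-32) * (-28) = 896

896


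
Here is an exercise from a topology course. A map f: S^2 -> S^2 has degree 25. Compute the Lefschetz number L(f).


On S^2: L(f) = tr(f_0*) + (-1)^2 tr(f_2*) = 1 + (-1)^2 * deg(f).
L(f) = 1 + (-1)^2 * 25 = 1 + 25 = 26

26


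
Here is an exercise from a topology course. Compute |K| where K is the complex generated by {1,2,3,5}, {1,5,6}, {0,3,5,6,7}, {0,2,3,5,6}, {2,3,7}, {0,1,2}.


Each maximal simplex on m vertices has 2^m - 1 nonempty faces.
Take the union (dedupe shared faces).
Total distinct faces = 61

61


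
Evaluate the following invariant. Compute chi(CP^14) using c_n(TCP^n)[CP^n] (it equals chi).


For any closed oriented manifold, <e(TM),[M]> = chi(M).
chi(CP^14) = 14+1 = 15

15


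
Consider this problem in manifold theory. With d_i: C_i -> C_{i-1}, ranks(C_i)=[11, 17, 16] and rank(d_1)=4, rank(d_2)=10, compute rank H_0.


rank H_k = rank(ker d_k) - rank(im d_{k+1}).
rank(ker d_0) = rank(C_0) - rank(d_0) = 11 - 0 = 11.
rank(im d_{0+1}) = 4.
rank H_0 = 11 - 4 = 7

7


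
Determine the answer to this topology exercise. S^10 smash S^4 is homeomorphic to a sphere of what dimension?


S^m ^ S^n = S^{m+n}.
k = 10 + 4 = 14

14


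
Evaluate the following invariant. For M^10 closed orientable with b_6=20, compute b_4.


Poincare duality for closed orientable n-manifolds: b_k = b_{n-k}.
Here n = 10, so b_4 = b_6 = 20

20


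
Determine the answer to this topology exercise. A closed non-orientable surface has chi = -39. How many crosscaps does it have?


chi = 2 - k for closed non-orientable surfaces with k crosscaps.
-39 = 2 - k
k = 2 - (-39) = 41

41


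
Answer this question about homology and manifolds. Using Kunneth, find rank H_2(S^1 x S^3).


Each S^d has Poincare polynomial 1 + t^d.
The product S^1 x S^3 has Poincare polynomial prod(1+t^d_i).
Expanding: b_0=1, b_1=1, b_3=1, b_4=1.
b_2 = 0

0


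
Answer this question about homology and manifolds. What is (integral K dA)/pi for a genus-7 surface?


Gauss-Bonnet: integral K dA = 2*pi*chi(M).
chi(Sigma_7) = 2 - 2*7 = -12.
(integral K dA)/pi = 2*chi = 2*(-12) = -24

-24


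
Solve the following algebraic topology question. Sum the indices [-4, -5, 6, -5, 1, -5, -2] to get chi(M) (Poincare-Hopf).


Poincare-Hopf: chi(M) = sum of indices of zeros.
chi = (-4) + (-5) + (6) + (-5) + (1) + (-5) + (-2) = -14

-14


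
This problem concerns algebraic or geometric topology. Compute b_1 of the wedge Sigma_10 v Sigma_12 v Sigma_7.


For a wedge X v Y: reduced H_k(X v Y) = H_k(X) + H_k(Y).
Each Sigma_g contributes b_1 = 2g.
b_1 = 20 + 24 + 14 = 58

58


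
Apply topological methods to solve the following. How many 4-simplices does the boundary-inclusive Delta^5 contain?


Delta^5 has 5+1 vertices. A 4-face is a choice of 4+1 vertices.
f_4 = C(5+1, 4+1) = C(6,5) = 6

6


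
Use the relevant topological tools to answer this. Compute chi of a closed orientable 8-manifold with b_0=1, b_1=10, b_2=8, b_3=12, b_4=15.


By Poincare duality b_k = b_{8-k}, so full Betti numbers: b_0=1, b_1=10, b_2=8, b_3=12, b_4=15, b_5=12, b_6=8, b_7=10, b_8=1.
chi = sum (-1)^k b_k = -11

-11


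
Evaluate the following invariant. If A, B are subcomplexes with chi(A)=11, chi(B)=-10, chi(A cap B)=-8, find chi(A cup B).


chi(A cup B) = chi(A) + chi(B) - chi(A cap B)
= 11 + (-10) - (-8)
= 9

9


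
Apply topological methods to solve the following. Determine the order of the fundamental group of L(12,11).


pi_1(L(p,q)) = Z/pZ for any q coprime to p.
|pi_1(L(12,11))| = 12

12


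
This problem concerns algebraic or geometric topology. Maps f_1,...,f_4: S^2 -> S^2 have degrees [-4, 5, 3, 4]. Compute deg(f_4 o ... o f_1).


Degree is multiplicative: deg(composition) = product of degrees.
= (-4) * (5) * (3) * (4) = -240

-240


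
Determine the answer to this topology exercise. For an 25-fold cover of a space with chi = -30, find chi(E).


For a finite covering: chi(E) = (number of sheets) * chi(B).
chi(E) = 25 * (-30) = -750

-750


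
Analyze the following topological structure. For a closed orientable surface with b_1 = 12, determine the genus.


For a closed orientable surface: b_1 = 2g.
12 = 2g
g = 12 / 2 = 6

6


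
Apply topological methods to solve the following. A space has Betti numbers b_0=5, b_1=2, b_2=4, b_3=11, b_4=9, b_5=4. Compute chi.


chi = sum_k (-1)^k b_k.
= (5) + (-2) + (4) + (-11) + (9) + (-4)
= 1

1


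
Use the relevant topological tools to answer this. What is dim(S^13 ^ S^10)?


S^m ^ S^n = S^{m+n}.
k = 13 + 10 = 23

23


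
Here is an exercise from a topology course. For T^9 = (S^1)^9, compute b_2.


By the Kunneth formula, b_k(T^n) = C(n,k).
b_2(T^9) = C(9,2).
C(9,2) = 9!/(2!*7!) = 36

36


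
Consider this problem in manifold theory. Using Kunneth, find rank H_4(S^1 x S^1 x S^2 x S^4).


Each S^d has Poincare polynomial 1 + t^d.
The product S^1 x S^1 x S^2 x S^4 has Poincare polynomial prod(1+t^d_i).
Expanding: b_0=1, b_1=2, b_2=2, b_3=2, b_4=2, b_5=2, b_6=2, b_7=2, b_8=1.
b_4 = 2

2


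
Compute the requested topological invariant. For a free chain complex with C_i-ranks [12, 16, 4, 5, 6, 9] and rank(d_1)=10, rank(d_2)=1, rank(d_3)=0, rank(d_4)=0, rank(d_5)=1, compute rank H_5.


rank H_k = rank(ker d_k) - rank(im d_{k+1}).
rank(ker d_5) = rank(C_5) - rank(d_5) = 9 - 1 = 8.
rank(im d_{5+1}) = 0.
rank H_5 = 8 - 0 = 8

8


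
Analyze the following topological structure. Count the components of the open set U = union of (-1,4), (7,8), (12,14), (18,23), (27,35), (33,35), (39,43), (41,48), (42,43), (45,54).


Sort and merge overlapping open intervals.
Merged: (-1,4), (7,8), (12,14), (18,23), (27,35), (39,54).
Number of components = 6

6


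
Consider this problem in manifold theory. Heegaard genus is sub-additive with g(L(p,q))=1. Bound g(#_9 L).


Heegaard genus satisfies g(A#B) <= g(A) + g(B).
Each lens space has g = 1.
Upper bound: 9 * 1 = 9

9


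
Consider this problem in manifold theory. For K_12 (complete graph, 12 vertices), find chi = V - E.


K_12: V = 12, E = C(12,2) = 66.
chi = V - E = 12 - 66 = -54

-54


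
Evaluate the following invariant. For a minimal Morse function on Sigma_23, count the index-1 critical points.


A perfect Morse function has m_k = b_k.
For Sigma_23: b_0=1, b_1=2g=46, b_2=1.
Saddles m_1 = 2g = 46

46


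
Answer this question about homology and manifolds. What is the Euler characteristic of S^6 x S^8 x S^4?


chi is multiplicative: chi(X x Y) = chi(X) chi(Y).
Each even-dim sphere has chi = 2. There are 3 factors.
chi = 2^3 = 8

8


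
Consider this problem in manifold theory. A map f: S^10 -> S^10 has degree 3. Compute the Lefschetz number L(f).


On S^10: L(f) = tr(f_0*) + (-1)^10 tr(f_10*) = 1 + (-1)^10 * deg(f).
L(f) = 1 + (-1)^10 * 3 = 1 + 3 = 4

4


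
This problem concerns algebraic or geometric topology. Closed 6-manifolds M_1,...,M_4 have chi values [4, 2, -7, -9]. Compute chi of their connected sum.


For n-manifolds: chi(A#B) = chi(A) + chi(B) - chi(S^6).
chi(S^6) = 1 + (-1)^6 = 2.
chi(#) = (sum chi_i) - (4-1)*chi(S^6) = -10 - 3*2 = -16

-16


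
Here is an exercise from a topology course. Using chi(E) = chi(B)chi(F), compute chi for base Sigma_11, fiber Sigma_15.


For a fiber bundle F -> E -> B (with CW structure): chi(E) = chi(B) * chi(F).
chi(Sigma_11) = -20, chi(Sigma_15) = -28.
chi(E) = (-20) * (-28) = 560

560


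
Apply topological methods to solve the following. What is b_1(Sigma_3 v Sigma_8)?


For a wedge: H_1(A v B) = H_1(A) + H_1(B).
b_1(Sigma_3) = 6, b_1(Sigma_8) = 16.
b_1 = 6 + 16 = 22

22


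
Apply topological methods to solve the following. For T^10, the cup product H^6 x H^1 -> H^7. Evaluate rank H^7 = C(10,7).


Cup product: H^p x H^q -> H^{p+q}; here p+q = 6+1 = 7.
rank H^k(T^n) = C(n,k).
C(10,7) = 120

120


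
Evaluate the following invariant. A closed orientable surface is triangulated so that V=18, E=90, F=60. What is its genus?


chi = V - E + F = 18 - 90 + 60 = -12
For orientable closed surface: chi = 2 - 2g, so g = (2 - chi)/2.
g = (2 - (-12)) / 2 = 14 / 2 = 7

7


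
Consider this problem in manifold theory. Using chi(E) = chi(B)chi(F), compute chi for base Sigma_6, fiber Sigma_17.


For a fiber bundle F -> E -> B (with CW structure): chi(E) = chi(B) * chi(F).
chi(Sigma_6) = -10, chi(Sigma_17) = -32.
chi(E) = (-10) * (-32) = 320

320


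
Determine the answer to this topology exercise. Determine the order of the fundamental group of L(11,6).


pi_1(L(p,q)) = Z/pZ for any q coprime to p.
|pi_1(L(11,6))| = 11

11


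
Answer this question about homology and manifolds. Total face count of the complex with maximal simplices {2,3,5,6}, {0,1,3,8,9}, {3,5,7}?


Each maximal simplex on m vertices has 2^m - 1 nonempty faces.
Take the union (dedupe shared faces).
Total distinct faces = 49

49


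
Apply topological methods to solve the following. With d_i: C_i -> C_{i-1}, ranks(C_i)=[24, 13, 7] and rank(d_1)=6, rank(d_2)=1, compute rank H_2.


rank H_k = rank(ker d_k) - rank(im d_{k+1}).
rank(ker d_2) = rank(C_2) - rank(d_2) = 7 - 1 = 6.
rank(im d_{2+1}) = 0.
rank H_2 = 6 - 0 = 6

6


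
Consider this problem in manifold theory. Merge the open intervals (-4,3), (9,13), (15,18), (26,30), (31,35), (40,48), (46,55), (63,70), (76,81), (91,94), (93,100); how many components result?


Sort and merge overlapping open intervals.
Merged: (-4,3), (9,13), (15,18), (26,30), (31,35), (40,55), (63,70), (76,81), (91,100).
Number of components = 9

9


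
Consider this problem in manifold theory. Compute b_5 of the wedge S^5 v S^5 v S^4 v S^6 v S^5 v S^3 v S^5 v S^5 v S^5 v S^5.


For a wedge of spheres, H_k (k>0) is free on one generator per sphere of dimension k.
Spheres of dimension 5: count = 7.
b_5 = 7

7


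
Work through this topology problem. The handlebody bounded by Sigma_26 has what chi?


A genus-g handlebody deformation retracts to a wedge of g circles.
chi(vee_g S^1) = 1 - g.
chi(H_26) = 1 - 26 = -25

-25


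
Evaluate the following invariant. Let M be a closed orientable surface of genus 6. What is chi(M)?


For a closed orientable surface of genus g: chi = 2 - 2g.
Here g = 6.
chi = 2 - 2*6 = 2 - 12 = -10

-10


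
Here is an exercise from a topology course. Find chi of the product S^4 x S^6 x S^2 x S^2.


chi is multiplicative: chi(X x Y) = chi(X) chi(Y).
Each even-dim sphere has chi = 2. There are 4 factors.
chi = 2^4 = 16

16


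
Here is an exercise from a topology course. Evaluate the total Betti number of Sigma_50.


For Sigma_50: b_0 = 1, b_1 = 2g = 100, b_2 = 1.
Total = 1 + 100 + 1 = 102

102


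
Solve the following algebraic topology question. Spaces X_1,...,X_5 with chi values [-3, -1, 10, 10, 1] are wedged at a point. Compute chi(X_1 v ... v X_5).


chi(A v B) = chi(A) + chi(B) - 1 (one point identified).
For 5 spaces: chi = (sum chi_i) - (5 - 1).
sum = 17; chi = 17 - 4 = 13

13


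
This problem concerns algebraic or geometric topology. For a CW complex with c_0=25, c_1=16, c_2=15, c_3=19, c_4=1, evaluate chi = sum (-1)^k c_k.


chi = sum_k (-1)^k c_k.
= (-1)^0*25 + (-1)^1*16 + (-1)^2*15 + (-1)^3*19 + (-1)^4*1
= (25) + (-16) + (15) + (-19) + (1)
= 6

6


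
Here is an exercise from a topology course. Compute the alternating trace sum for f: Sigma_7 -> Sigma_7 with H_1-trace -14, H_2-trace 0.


L(f) = tr(f_0*) - tr(f_1*) + tr(f_2*).
= 1 - (-14) + (0)
= 15

15


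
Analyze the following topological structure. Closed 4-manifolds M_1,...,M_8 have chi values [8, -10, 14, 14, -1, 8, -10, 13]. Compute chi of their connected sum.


For n-manifolds: chi(A#B) = chi(A) + chi(B) - chi(S^4).
chi(S^4) = 1 + (-1)^4 = 2.
chi(#) = (sum chi_i) - (8-1)*chi(S^4) = 36 - 7*2 = 22

22


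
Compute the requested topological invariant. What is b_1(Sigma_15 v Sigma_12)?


For a wedge: H_1(A v B) = H_1(A) + H_1(B).
b_1(Sigma_15) = 30, b_1(Sigma_12) = 24.
b_1 = 30 + 24 = 54

54


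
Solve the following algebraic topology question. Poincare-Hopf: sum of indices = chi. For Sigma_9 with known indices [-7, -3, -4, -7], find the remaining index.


Poincare-Hopf: sum of indices = chi(M).
chi(Sigma_9) = 2 - 2*9 = -16.
Sum of known indices = -21.
x = chi - (sum known) = -16 - (-21) = 5

5


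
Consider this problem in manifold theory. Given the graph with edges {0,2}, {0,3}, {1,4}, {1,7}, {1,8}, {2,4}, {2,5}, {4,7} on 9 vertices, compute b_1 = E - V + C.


b_1 = E - V + (number of components).
E = 8, V = 9, components = 2.
b_1 = 8 - 9 + 2 = 1

1


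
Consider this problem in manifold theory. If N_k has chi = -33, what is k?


chi = 2 - k for closed non-orientable surfaces with k crosscaps.
-33 = 2 - k
k = 2 - (-33) = 35

35


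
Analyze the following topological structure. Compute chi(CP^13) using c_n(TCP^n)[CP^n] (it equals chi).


For any closed oriented manifold, <e(TM),[M]> = chi(M).
chi(CP^13) = 13+1 = 14

14


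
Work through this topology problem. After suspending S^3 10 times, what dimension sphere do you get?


Each suspension raises dimension by 1: Sigma S^n = S^{n+1}.
Sigma^10 S^3 = S^{3+10} = S^13

13


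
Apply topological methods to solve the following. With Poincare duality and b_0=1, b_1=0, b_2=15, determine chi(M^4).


By Poincare duality b_k = b_{4-k}, so full Betti numbers: b_0=1, b_1=0, b_2=15, b_3=0, b_4=1.
chi = sum (-1)^k b_k = 17

17


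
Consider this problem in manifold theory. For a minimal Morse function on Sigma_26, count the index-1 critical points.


A perfect Morse function has m_k = b_k.
For Sigma_26: b_0=1, b_1=2g=52, b_2=1.
Saddles m_1 = 2g = 52

52


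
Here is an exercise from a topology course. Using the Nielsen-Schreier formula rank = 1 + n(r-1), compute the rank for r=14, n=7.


Nielsen-Schreier: an index-n subgroup of F_r is free of rank 1 + n(r-1).
Equivalently: chi(cover) = n*chi(base); chi(vee_r S^1) = 1 - 14 = -13.
chi(E) = 7*(-13) = -91; rank = 1 - chi(E) = 1 - (-91) = 92.
rank = 1 + 7*(14-1) = 1 + 91 = 92

92


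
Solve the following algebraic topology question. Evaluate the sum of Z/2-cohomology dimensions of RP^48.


H^k(RP^48; Z/2) = Z/2 for each 0 <= k <= 48.
Total dimension = 48 + 1 = 49

49


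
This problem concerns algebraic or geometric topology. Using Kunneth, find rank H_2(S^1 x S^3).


Each S^d has Poincare polynomial 1 + t^d.
The product S^1 x S^3 has Poincare polynomial prod(1+t^d_i).
Expanding: b_0=1, b_1=1, b_3=1, b_4=1.
b_2 = 0

0


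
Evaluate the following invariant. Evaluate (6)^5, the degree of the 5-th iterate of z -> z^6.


deg(f) = 6. Degree is multiplicative: deg(f^5) = (deg f)^5.
deg(f^5) = (6)^5 = 7776

7776


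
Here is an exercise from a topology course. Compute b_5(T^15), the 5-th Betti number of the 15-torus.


By the Kunneth formula, b_k(T^n) = C(n,k).
b_5(T^15) = C(15,5).
C(15,5) = 15!/(5!*10!) = 3003

3003


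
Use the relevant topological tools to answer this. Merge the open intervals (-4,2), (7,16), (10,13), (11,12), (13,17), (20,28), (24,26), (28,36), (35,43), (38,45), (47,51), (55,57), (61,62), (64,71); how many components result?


Sort and merge overlapping open intervals.
Merged: (-4,2), (7,17), (20,28), (28,45), (47,51), (55,57), (61,62), (64,71).
Number of components = 8

8


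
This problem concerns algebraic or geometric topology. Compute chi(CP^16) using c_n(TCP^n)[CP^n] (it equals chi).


For any closed oriented manifold, <e(TM),[M]> = chi(M).
chi(CP^16) = 16+1 = 17

17


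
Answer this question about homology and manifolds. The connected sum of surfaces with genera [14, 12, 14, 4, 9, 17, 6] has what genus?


Genus is additive under connected sum of orientable surfaces.
g = 14 + 12 + 14 + 4 + 9 + 17 + 6 = 76

76


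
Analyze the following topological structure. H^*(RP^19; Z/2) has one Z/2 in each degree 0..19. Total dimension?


H^k(RP^19; Z/2) = Z/2 for each 0 <= k <= 19.
Total dimension = 19 + 1 = 20

20


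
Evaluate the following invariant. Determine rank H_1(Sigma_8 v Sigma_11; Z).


For a wedge: H_1(A v B) = H_1(A) + H_1(B).
b_1(Sigma_8) = 16, b_1(Sigma_11) = 22.
b_1 = 16 + 22 = 38

38


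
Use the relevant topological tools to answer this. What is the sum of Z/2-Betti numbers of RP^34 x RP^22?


dim H^*(RP^n; Z/2) = n+1 (one Z/2 in each degree 0..n).
Total Betti number is multiplicative.
Total = (34+1) * (22+1) = 35 * 23 = 805

805
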